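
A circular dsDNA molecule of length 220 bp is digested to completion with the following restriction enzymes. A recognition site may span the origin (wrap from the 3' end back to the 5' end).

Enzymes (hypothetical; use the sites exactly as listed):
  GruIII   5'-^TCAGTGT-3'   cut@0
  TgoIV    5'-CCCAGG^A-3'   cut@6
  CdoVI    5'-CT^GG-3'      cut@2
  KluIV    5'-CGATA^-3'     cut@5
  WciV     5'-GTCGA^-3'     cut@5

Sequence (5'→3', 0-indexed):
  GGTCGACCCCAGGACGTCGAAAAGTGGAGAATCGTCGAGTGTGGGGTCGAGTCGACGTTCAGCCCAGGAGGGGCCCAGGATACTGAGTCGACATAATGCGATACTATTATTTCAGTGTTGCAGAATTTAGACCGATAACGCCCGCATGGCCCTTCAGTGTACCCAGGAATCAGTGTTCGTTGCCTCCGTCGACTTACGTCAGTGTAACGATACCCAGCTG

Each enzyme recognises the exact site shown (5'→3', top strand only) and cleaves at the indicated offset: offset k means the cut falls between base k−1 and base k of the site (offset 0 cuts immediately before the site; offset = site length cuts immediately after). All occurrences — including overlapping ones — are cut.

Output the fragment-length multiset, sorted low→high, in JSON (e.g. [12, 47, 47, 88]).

Per-enzyme occurrences:
  GruIII TCAGTGT/0: at [111, 153, 169, 198] ⇒ [111, 153, 169, 198]
  TgoIV CCCAGGA/6: at [7, 62, 73, 161] ⇒ [13, 68, 79, 167]
  CdoVI CTGG/2: at [217] ⇒ [219]
  KluIV CGATA/5: at [98, 132, 207] ⇒ [103, 137, 212]
  WciV GTCGA/5: at [1, 15, 33, 45, 50, 86, 187] ⇒ [6, 20, 38, 50, 55, 91, 192]

All cut coordinates (distinct, sorted): [6, 13, 20, 38, 50, 55, 68, 79, 91, 103, 111, 137, 153, 167, 169, 192, 198, 212, 219]

Fragment lengths:
  6→13: 7 bp
  13→20: 7 bp
  20→38: 18 bp
  38→50: 12 bp
  50→55: 5 bp
  55→68: 13 bp
  68→79: 11 bp
  79→91: 12 bp
  91→103: 12 bp
  103→111: 8 bp
  111→137: 26 bp
  137→153: 16 bp
  153→167: 14 bp
  167→169: 2 bp
  169→192: 23 bp
  192→198: 6 bp
  198→212: 14 bp
  212→219: 7 bp
  219→6 (wrap): 220-219+6 = 7 bp

[2,5,6,7,7,7,7,8,11,12,12,12,13,14,14,16,18,23,26]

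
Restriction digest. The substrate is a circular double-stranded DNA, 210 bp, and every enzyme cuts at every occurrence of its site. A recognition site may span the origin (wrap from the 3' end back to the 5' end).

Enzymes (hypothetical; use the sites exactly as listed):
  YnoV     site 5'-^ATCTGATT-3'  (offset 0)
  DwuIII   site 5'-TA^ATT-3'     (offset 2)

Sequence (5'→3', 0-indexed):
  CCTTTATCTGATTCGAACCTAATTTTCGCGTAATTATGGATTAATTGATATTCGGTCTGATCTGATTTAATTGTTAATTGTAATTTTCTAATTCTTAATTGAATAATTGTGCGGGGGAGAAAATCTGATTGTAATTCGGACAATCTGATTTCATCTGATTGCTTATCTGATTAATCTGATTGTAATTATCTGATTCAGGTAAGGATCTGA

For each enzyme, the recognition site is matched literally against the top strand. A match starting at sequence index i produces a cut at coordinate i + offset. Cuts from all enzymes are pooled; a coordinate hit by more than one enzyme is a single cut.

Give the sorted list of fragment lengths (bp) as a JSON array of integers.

[3,6,7,7,8,8,9,9,10,10,11,11,11,11,12,16,16,17,28]

Site scan:
  YnoV ATCTGATT/0: at [5, 59, 122, 142, 152, 164, 173, 187] ⇒ [5, 59, 122, 142, 152, 164, 173, 187]
  DwuIII TAATT/2: at [19, 30, 41, 67, 74, 80, 88, 95, 103, 131, 182] ⇒ [21, 32, 43, 69, 76, 82, 90, 97, 105, 133, 184]

Pooled cuts: [5, 21, 32, 43, 59, 69, 76, 82, 90, 97, 105, 122, 133, 142, 152, 164, 173, 184, 187]

Fragment lengths:
  5→21: 16 bp
  21→32: 11 bp
  32→43: 11 bp
  43→59: 16 bp
  59→69: 10 bp
  69→76: 7 bp
  76→82: 6 bp
  82→90: 8 bp
  90→97: 7 bp
  97→105: 8 bp
  105→122: 17 bp
  122→133: 11 bp
  133→142: 9 bp
  142→152: 10 bp
  152→164: 12 bp
  164→173: 9 bp
  173→184: 11 bp
  184→187: 3 bp
  187→5 (wrap): 210-187+5 = 28 bp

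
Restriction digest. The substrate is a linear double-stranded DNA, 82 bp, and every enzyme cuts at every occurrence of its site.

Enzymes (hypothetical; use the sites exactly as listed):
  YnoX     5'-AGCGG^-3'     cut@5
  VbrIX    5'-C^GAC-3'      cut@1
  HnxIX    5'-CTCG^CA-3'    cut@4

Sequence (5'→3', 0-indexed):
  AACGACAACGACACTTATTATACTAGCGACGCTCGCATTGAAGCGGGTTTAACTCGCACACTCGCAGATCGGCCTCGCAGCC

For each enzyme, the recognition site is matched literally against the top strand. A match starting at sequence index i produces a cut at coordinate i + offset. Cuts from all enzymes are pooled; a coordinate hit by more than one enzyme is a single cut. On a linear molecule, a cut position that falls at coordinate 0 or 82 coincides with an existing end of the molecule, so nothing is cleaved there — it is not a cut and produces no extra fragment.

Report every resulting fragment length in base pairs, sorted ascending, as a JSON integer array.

Site scan:
  YnoX AGCGG/5: at [41] ⇒ [46]
  VbrIX CGAC/1: at [2, 8, 26] ⇒ [3, 9, 27]
  HnxIX CTCGCA/4: at [31, 52, 60, 73] ⇒ [35, 56, 64, 77]

All cut coordinates (distinct, sorted): [3, 9, 27, 35, 46, 56, 64, 77]

Fragments:
  [0,3): 3 bp
  [3,9): 6 bp
  [9,27): 18 bp
  [27,35): 8 bp
  [35,46): 11 bp
  [46,56): 10 bp
  [56,64): 8 bp
  [64,77): 13 bp
  [77,82): 5 bp

[3,5,6,8,8,10,11,13,18]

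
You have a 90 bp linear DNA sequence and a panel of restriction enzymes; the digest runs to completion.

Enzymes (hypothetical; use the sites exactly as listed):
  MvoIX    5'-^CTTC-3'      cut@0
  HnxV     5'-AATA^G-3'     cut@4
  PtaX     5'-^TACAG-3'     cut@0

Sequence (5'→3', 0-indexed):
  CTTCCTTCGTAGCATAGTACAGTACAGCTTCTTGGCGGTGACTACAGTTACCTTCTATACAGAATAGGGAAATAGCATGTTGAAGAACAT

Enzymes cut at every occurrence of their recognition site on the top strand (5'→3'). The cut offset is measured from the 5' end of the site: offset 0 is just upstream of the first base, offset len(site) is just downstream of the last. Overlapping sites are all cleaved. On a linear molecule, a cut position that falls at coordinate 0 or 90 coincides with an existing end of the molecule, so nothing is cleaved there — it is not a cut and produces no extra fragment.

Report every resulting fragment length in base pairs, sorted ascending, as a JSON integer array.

Scan for sites:
  MvoIX CTTC/0: at [0, 4, 27, 51] ⇒ [4, 27, 51] (position 0 is a terminus of the linear molecule — no cut)
  HnxV AATAG/4: at [62, 70] ⇒ [66, 74]
  PtaX TACAG/0: at [17, 22, 42, 57] ⇒ [17, 22, 42, 57]

Pooled cuts: [4, 17, 22, 27, 42, 51, 57, 66, 74]

Fragment lengths:
  [0,4): 4 bp
  [4,17): 13 bp
  [17,22): 5 bp
  [22,27): 5 bp
  [27,42): 15 bp
  [42,51): 9 bp
  [51,57): 6 bp
  [57,66): 9 bp
  [66,74): 8 bp
  [74,90): 16 bp

[4,5,5,6,8,9,9,13,15,16]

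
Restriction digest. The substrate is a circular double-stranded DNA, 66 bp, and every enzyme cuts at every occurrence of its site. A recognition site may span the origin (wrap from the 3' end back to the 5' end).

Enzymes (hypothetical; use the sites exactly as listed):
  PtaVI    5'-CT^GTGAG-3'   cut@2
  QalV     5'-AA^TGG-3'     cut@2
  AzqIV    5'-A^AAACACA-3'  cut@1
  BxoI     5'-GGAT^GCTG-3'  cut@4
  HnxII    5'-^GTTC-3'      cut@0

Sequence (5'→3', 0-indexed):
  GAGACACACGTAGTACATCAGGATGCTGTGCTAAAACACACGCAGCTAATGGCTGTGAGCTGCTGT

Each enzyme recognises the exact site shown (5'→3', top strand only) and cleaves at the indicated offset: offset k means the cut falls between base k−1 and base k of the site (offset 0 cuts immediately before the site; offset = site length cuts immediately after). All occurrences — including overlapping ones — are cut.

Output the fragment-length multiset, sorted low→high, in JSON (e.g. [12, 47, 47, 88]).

[5,9,10,16,26]

Scan for sites:
  PtaVI (CTGTGAG, off=2): starts [52, 62] → cuts [54, 64]
  QalV (AATGG, off=2): starts [47] → cuts [49]
  AzqIV (AAAACACA, off=1): starts [32] → cuts [33]
  BxoI (GGATGCTG, off=4): starts [20] → cuts [24]
  HnxII (GTTC, off=0): no sites

All cut coordinates (distinct, sorted): [24, 33, 49, 54, 64]

Fragment lengths:
  24→33: 9 bp
  33→49: 16 bp
  49→54: 5 bp
  54→64: 10 bp
  64→24 (wrap): 66-64+24 = 26 bp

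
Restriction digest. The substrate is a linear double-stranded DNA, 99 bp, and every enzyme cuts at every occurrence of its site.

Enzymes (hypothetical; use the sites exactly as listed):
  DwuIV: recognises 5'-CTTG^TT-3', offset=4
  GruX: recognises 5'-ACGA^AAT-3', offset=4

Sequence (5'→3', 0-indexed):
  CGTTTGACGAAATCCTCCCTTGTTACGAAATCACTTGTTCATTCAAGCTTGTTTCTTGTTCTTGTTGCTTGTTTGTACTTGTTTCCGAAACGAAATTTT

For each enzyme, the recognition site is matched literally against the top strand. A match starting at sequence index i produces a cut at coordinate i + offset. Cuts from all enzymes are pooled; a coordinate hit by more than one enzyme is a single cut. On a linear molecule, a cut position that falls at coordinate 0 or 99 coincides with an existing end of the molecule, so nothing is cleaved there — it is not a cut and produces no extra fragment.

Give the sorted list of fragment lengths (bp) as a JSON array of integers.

[6,6,6,7,7,9,10,10,12,12,14]

Per-enzyme occurrences:
  DwuIV (CTTGTT, off=4): starts [18, 33, 47, 54, 60, 67, 77] → cuts [22, 37, 51, 58, 64, 71, 81]
  GruX (ACGAAAT, off=4): starts [6, 24, 89] → cuts [10, 28, 93]

Pooled cuts: [10, 22, 28, 37, 51, 58, 64, 71, 81, 93]

Fragments:
  [0,10): 10 bp
  [10,22): 12 bp
  [22,28): 6 bp
  [28,37): 9 bp
  [37,51): 14 bp
  [51,58): 7 bp
  [58,64): 6 bp
  [64,71): 7 bp
  [71,81): 10 bp
  [81,93): 12 bp
  [93,99): 6 bp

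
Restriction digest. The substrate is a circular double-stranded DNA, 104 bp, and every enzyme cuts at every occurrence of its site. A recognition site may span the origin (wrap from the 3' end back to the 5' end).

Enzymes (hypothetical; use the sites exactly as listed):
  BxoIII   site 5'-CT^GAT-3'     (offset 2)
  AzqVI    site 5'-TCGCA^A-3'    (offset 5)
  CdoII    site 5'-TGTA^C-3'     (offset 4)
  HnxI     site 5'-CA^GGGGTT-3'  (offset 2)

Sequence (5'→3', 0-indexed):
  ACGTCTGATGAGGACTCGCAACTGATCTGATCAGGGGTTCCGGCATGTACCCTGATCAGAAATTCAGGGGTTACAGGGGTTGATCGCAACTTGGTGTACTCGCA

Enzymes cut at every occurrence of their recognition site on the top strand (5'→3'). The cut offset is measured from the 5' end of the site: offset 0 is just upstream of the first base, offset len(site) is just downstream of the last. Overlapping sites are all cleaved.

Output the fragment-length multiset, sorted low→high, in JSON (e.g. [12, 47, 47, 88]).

Per-enzyme occurrences:
  BxoIII (CTGAT, off=2): starts [4, 21, 26, 51] → cuts [6, 23, 28, 53]
  AzqVI (TCGCAA, off=5): starts [15, 83, 99] → cuts [0, 20, 88]
  CdoII (TGTAC, off=4): starts [45, 94] → cuts [49, 98]
  HnxI (CAGGGGTT, off=2): starts [31, 64, 73] → cuts [33, 66, 75]

Pooled cuts: [0, 6, 20, 23, 28, 33, 49, 53, 66, 75, 88, 98]

Fragments:
  0→6: 6 bp
  6→20: 14 bp
  20→23: 3 bp
  23→28: 5 bp
  28→33: 5 bp
  33→49: 16 bp
  49→53: 4 bp
  53→66: 13 bp
  66→75: 9 bp
  75→88: 13 bp
  88→98: 10 bp
  98→0 (wrap): 104-98+0 = 6 bp

[3,4,5,5,6,6,9,10,13,13,14,16]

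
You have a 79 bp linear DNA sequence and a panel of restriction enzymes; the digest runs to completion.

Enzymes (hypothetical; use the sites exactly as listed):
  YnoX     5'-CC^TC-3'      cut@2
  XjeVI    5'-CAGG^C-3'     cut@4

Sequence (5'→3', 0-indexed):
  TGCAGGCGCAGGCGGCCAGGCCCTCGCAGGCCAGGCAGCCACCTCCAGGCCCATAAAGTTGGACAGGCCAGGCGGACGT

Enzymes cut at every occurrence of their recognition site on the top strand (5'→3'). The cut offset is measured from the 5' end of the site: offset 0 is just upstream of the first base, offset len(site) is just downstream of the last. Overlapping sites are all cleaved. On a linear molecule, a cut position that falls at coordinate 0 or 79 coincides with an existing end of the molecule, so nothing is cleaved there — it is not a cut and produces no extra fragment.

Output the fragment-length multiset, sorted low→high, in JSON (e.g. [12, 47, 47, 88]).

[3,5,5,6,6,6,7,7,8,8,18]

Scan for sites:
  YnoX (CCTC, off=2): starts [21, 41] → cuts [23, 43]
  XjeVI (CAGGC, off=4): starts [2, 8, 16, 26, 31, 45, 63, 68] → cuts [6, 12, 20, 30, 35, 49, 67, 72]

All cut coordinates (distinct, sorted): [6, 12, 20, 23, 30, 35, 43, 49, 67, 72]

Fragments:
  [0,6): 6 bp
  [6,12): 6 bp
  [12,20): 8 bp
  [20,23): 3 bp
  [23,30): 7 bp
  [30,35): 5 bp
  [35,43): 8 bp
  [43,49): 6 bp
  [49,67): 18 bp
  [67,72): 5 bp
  [72,79): 7 bp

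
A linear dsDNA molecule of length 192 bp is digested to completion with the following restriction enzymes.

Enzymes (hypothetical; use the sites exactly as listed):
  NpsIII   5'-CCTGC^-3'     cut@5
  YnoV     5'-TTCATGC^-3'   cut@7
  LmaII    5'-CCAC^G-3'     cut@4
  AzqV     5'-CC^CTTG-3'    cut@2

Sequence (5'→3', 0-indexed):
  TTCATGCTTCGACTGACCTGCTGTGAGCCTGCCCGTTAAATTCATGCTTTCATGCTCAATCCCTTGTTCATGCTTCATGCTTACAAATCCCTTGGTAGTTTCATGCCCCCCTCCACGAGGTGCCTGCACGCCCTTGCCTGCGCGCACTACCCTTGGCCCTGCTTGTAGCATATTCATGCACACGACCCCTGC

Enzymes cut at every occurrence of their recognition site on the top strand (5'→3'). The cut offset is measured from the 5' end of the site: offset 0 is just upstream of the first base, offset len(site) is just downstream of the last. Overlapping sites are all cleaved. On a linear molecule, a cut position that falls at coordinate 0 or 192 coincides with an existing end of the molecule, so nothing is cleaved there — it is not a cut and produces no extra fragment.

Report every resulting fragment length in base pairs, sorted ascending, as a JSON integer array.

[5,7,7,7,8,9,10,10,10,11,11,11,11,13,14,15,16,17]

Scan for sites:
  NpsIII (CCTGC, off=5): starts [16, 27, 122, 136, 157, 187] → cuts [21, 32, 127, 141, 162] (position 192 is a terminus of the linear molecule — no cut)
  YnoV (TTCATGC, off=7): starts [0, 40, 48, 66, 73, 99, 172] → cuts [7, 47, 55, 73, 80, 106, 179]
  LmaII (CCACG, off=4): starts [112] → cuts [116]
  AzqV (CCCTTG, off=2): starts [60, 88, 130, 149] → cuts [62, 90, 132, 151]

All cut coordinates (distinct, sorted): [7, 21, 32, 47, 55, 62, 73, 80, 90, 106, 116, 127, 132, 141, 151, 162, 179]

Fragments:
  [0,7): 7 bp
  [7,21): 14 bp
  [21,32): 11 bp
  [32,47): 15 bp
  [47,55): 8 bp
  [55,62): 7 bp
  [62,73): 11 bp
  [73,80): 7 bp
  [80,90): 10 bp
  [90,106): 16 bp
  [106,116): 10 bp
  [116,127): 11 bp
  [127,132): 5 bp
  [132,141): 9 bp
  [141,151): 10 bp
  [151,162): 11 bp
  [162,179): 17 bp
  [179,192): 13 bp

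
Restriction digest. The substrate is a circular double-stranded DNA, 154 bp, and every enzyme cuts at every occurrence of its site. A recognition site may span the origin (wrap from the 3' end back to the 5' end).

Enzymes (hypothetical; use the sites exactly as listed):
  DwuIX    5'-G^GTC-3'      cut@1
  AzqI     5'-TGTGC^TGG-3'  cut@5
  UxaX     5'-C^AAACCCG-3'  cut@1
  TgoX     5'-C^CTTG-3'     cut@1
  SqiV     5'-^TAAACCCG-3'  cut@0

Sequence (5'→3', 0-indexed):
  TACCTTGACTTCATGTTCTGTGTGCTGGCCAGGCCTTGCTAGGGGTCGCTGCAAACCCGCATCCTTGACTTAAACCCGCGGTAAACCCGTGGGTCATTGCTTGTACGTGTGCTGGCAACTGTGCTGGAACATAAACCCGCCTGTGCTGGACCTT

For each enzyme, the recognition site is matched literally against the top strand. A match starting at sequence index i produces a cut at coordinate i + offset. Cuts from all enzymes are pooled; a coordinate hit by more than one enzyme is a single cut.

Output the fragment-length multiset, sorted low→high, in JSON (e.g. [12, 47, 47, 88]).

Per-enzyme occurrences:
  DwuIX GGTC/1: at [43, 91] ⇒ [44, 92]
  AzqI TGTGCTGG/5: at [20, 107, 119, 141] ⇒ [25, 112, 124, 146]
  UxaX CAAACCCG/1: at [51] ⇒ [52]
  TgoX CCTTG/1: at [2, 33, 62] ⇒ [3, 34, 63]
  SqiV TAAACCCG/0: at [70, 81, 131] ⇒ [70, 81, 131]

Pooled cuts: [3, 25, 34, 44, 52, 63, 70, 81, 92, 112, 124, 131, 146]

Fragments:
  3→25: 22 bp
  25→34: 9 bp
  34→44: 10 bp
  44→52: 8 bp
  52→63: 11 bp
  63→70: 7 bp
  70→81: 11 bp
  81→92: 11 bp
  92→112: 20 bp
  112→124: 12 bp
  124→131: 7 bp
  131→146: 15 bp
  146→3 (wrap): 154-146+3 = 11 bp

[7,7,8,9,10,11,11,11,11,12,15,20,22]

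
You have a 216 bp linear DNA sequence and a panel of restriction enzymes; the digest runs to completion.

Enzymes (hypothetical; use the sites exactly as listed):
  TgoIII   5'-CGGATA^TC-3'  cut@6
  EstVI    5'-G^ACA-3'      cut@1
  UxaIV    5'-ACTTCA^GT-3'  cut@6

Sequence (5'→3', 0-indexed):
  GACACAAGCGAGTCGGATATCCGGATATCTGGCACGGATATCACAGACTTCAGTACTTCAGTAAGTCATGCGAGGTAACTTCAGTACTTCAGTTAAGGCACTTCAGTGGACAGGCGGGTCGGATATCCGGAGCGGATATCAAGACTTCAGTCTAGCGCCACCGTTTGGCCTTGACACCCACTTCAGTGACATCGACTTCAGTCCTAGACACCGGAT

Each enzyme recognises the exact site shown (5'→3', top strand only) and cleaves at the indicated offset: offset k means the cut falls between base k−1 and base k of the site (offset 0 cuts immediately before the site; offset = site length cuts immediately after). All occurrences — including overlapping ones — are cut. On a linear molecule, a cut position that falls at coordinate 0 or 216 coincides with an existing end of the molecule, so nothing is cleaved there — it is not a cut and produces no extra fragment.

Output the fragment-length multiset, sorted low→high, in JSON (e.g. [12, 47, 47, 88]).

Scan for sites:
  TgoIII CGGATATC/6: at [13, 21, 34, 119, 132] ⇒ [19, 27, 40, 125, 138]
  EstVI GACA/1: at [0, 108, 172, 187, 206] ⇒ [1, 109, 173, 188, 207]
  UxaIV ACTTCAGT/6: at [46, 54, 77, 85, 99, 143, 179, 194] ⇒ [52, 60, 83, 91, 105, 149, 185, 200]

All cut coordinates (distinct, sorted): [1, 19, 27, 40, 52, 60, 83, 91, 105, 109, 125, 138, 149, 173, 185, 188, 200, 207]

Fragment lengths:
  [0,1): 1 bp
  [1,19): 18 bp
  [19,27): 8 bp
  [27,40): 13 bp
  [40,52): 12 bp
  [52,60): 8 bp
  [60,83): 23 bp
  [83,91): 8 bp
  [91,105): 14 bp
  [105,109): 4 bp
  [109,125): 16 bp
  [125,138): 13 bp
  [138,149): 11 bp
  [149,173): 24 bp
  [173,185): 12 bp
  [185,188): 3 bp
  [188,200): 12 bp
  [200,207): 7 bp
  [207,216): 9 bp

[1,3,4,7,8,8,8,9,11,12,12,12,13,13,14,16,18,23,24]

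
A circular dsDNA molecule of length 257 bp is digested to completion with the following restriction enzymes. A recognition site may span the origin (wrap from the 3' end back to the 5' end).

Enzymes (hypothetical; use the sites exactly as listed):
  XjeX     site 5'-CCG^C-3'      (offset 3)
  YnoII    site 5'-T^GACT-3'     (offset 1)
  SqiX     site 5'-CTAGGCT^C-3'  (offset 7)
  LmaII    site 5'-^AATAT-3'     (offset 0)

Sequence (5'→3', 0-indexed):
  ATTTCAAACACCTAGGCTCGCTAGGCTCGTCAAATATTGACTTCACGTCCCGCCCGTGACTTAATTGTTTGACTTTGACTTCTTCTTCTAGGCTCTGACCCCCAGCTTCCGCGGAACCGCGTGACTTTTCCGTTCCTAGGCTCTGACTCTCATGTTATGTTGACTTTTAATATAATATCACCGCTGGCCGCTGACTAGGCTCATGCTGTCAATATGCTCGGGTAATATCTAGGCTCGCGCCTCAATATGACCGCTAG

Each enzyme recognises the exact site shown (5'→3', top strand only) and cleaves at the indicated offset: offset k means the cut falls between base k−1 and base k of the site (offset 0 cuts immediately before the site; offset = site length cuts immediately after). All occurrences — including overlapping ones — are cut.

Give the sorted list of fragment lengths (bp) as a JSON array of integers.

Per-enzyme occurrences:
  XjeX CCGC/3: at [49, 108, 116, 180, 187, 250] ⇒ [52, 111, 119, 183, 190, 253]
  YnoII TGACT/1: at [37, 56, 69, 75, 121, 143, 160, 191] ⇒ [38, 57, 70, 76, 122, 144, 161, 192]
  SqiX CTAGGCTC/7: at [11, 20, 87, 135, 194, 228] ⇒ [18, 27, 94, 142, 201, 235]
  LmaII AATAT/0: at [32, 168, 173, 210, 223, 243] ⇒ [32, 168, 173, 210, 223, 243]

Pooled cuts: [18, 27, 32, 38, 52, 57, 70, 76, 94, 111, 119, 122, 142, 144, 161, 168, 173, 183, 190, 192, 201, 210, 223, 235, 243, 253]

Fragment lengths:
  18→27: 9 bp
  27→32: 5 bp
  32→38: 6 bp
  38→52: 14 bp
  52→57: 5 bp
  57→70: 13 bp
  70→76: 6 bp
  76→94: 18 bp
  94→111: 17 bp
  111→119: 8 bp
  119→122: 3 bp
  122→142: 20 bp
  142→144: 2 bp
  144→161: 17 bp
  161→168: 7 bp
  168→173: 5 bp
  173→183: 10 bp
  183→190: 7 bp
  190→192: 2 bp
  192→201: 9 bp
  201→210: 9 bp
  210→223: 13 bp
  223→235: 12 bp
  235→243: 8 bp
  243→253: 10 bp
  253→18 (wrap): 257-253+18 = 22 bp

[2,2,3,5,5,5,6,6,7,7,8,8,9,9,9,10,10,12,13,13,14,17,17,18,20,22]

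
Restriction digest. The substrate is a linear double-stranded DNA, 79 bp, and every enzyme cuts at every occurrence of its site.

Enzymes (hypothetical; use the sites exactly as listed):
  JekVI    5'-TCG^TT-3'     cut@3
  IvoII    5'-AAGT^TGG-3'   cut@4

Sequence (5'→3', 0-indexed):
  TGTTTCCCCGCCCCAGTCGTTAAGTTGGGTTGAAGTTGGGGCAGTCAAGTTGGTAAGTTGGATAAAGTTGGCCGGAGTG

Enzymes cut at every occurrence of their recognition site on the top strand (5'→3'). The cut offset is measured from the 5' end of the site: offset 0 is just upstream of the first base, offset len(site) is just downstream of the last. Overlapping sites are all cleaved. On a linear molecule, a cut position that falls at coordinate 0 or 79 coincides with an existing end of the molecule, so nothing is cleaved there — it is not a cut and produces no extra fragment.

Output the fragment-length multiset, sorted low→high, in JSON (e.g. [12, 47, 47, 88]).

Scan for sites:
  JekVI (TCGTT, off=3): starts [16] → cuts [19]
  IvoII (AAGTTGG, off=4): starts [21, 32, 46, 54, 64] → cuts [25, 36, 50, 58, 68]

Pooled cuts: [19, 25, 36, 50, 58, 68]

Fragments:
  [0,19): 19 bp
  [19,25): 6 bp
  [25,36): 11 bp
  [36,50): 14 bp
  [50,58): 8 bp
  [58,68): 10 bp
  [68,79): 11 bp

[6,8,10,11,11,14,19]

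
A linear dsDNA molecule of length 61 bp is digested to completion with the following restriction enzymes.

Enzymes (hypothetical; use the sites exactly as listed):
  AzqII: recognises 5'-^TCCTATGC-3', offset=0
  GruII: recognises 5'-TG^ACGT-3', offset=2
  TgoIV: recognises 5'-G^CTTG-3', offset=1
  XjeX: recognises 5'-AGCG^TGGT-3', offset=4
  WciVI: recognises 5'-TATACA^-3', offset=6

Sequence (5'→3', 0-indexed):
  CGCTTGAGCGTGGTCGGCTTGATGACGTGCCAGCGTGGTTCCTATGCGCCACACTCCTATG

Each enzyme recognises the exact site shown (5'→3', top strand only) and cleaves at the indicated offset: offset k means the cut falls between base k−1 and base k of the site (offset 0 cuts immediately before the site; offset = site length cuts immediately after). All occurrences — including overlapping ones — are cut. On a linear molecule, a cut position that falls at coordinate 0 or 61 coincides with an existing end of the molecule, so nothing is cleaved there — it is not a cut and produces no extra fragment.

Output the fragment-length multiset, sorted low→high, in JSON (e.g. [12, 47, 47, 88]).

[2,4,7,7,8,11,22]

Scan for sites:
  AzqII (TCCTATGC, off=0): starts [39] → cuts [39]
  GruII (TGACGT, off=2): starts [22] → cuts [24]
  TgoIV (GCTTG, off=1): starts [1, 16] → cuts [2, 17]
  XjeX (AGCGTGGT, off=4): starts [6, 31] → cuts [10, 35]
  WciVI (TATACA, off=6): no sites

All cut coordinates (distinct, sorted): [2, 10, 17, 24, 35, 39]

Fragment lengths:
  [0,2): 2 bp
  [2,10): 8 bp
  [10,17): 7 bp
  [17,24): 7 bp
  [24,35): 11 bp
  [35,39): 4 bp
  [39,61): 22 bp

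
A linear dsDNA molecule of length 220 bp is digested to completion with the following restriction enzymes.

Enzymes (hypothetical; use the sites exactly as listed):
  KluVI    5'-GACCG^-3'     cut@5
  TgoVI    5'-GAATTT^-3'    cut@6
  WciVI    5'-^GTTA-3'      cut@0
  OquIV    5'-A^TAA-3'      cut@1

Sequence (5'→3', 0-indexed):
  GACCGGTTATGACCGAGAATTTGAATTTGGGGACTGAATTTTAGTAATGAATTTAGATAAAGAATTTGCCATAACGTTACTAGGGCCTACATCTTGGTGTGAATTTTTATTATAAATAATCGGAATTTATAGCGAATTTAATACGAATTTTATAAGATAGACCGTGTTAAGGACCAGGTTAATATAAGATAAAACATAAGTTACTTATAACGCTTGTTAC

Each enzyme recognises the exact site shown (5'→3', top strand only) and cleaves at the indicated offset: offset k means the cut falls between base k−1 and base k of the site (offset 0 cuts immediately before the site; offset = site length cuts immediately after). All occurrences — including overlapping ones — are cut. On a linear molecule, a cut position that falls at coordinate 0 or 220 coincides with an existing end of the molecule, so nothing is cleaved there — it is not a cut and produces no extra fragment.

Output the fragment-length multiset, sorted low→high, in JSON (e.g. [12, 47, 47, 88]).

[1,2,3,3,4,4,4,5,5,5,6,6,7,7,7,8,8,10,10,11,11,12,12,12,13,13,31]

Scan for sites:
  KluVI (GACCG, off=5): starts [0, 10, 159] → cuts [5, 15, 164]
  TgoVI (GAATTT, off=6): starts [16, 22, 35, 48, 61, 100, 122, 133, 144] → cuts [22, 28, 41, 54, 67, 106, 128, 139, 150]
  WciVI (GTTA, off=0): starts [5, 75, 165, 177, 199, 215] → cuts [5, 75, 165, 177, 199, 215]
  OquIV (ATAA, off=1): starts [56, 70, 111, 115, 151, 183, 188, 195, 206] → cuts [57, 71, 112, 116, 152, 184, 189, 196, 207]

Pooled cuts: [5, 15, 22, 28, 41, 54, 57, 67, 71, 75, 106, 112, 116, 128, 139, 150, 152, 164, 165, 177, 184, 189, 196, 199, 207, 215]

Fragment lengths:
  [0,5): 5 bp
  [5,15): 10 bp
  [15,22): 7 bp
  [22,28): 6 bp
  [28,41): 13 bp
  [41,54): 13 bp
  [54,57): 3 bp
  [57,67): 10 bp
  [67,71): 4 bp
  [71,75): 4 bp
  [75,106): 31 bp
  [106,112): 6 bp
  [112,116): 4 bp
  [116,128): 12 bp
  [128,139): 11 bp
  [139,150): 11 bp
  [150,152): 2 bp
  [152,164): 12 bp
  [164,165): 1 bp
  [165,177): 12 bp
  [177,184): 7 bp
  [184,189): 5 bp
  [189,196): 7 bp
  [196,199): 3 bp
  [199,207): 8 bp
  [207,215): 8 bp
  [215,220): 5 bp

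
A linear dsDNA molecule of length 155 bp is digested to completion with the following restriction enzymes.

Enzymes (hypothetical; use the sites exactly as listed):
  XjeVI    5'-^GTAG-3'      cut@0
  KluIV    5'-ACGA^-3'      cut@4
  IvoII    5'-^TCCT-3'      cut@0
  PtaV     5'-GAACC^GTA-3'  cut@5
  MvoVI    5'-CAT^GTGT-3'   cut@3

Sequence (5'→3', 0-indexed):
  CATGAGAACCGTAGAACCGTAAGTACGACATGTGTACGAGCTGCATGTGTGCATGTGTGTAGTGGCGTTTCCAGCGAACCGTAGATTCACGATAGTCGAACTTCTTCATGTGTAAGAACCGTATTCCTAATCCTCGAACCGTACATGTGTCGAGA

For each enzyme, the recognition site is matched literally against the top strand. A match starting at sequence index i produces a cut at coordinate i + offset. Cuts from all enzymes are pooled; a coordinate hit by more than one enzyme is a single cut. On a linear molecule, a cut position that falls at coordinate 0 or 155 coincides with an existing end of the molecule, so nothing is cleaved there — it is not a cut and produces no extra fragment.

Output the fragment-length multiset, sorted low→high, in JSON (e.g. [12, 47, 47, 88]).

[3,4,4,6,6,7,8,8,8,9,10,10,10,11,12,17,22]

Scan for sites:
  XjeVI (GTAG, off=0): starts [10, 58, 80] → cuts [10, 58, 80]
  KluIV (ACGA, off=4): starts [24, 35, 88] → cuts [28, 39, 92]
  IvoII (TCCT, off=0): starts [124, 130] → cuts [124, 130]
  PtaV (GAACCGTA, off=5): starts [5, 13, 75, 115, 135] → cuts [10, 18, 80, 120, 140]
  MvoVI (CATGTGT, off=3): starts [28, 43, 51, 106, 143] → cuts [31, 46, 54, 109, 146]

Pooled cuts: [10, 18, 28, 31, 39, 46, 54, 58, 80, 92, 109, 120, 124, 130, 140, 146]

Fragments:
  [0,10): 10 bp
  [10,18): 8 bp
  [18,28): 10 bp
  [28,31): 3 bp
  [31,39): 8 bp
  [39,46): 7 bp
  [46,54): 8 bp
  [54,58): 4 bp
  [58,80): 22 bp
  [80,92): 12 bp
  [92,109): 17 bp
  [109,120): 11 bp
  [120,124): 4 bp
  [124,130): 6 bp
  [130,140): 10 bp
  [140,146): 6 bp
  [146,155): 9 bp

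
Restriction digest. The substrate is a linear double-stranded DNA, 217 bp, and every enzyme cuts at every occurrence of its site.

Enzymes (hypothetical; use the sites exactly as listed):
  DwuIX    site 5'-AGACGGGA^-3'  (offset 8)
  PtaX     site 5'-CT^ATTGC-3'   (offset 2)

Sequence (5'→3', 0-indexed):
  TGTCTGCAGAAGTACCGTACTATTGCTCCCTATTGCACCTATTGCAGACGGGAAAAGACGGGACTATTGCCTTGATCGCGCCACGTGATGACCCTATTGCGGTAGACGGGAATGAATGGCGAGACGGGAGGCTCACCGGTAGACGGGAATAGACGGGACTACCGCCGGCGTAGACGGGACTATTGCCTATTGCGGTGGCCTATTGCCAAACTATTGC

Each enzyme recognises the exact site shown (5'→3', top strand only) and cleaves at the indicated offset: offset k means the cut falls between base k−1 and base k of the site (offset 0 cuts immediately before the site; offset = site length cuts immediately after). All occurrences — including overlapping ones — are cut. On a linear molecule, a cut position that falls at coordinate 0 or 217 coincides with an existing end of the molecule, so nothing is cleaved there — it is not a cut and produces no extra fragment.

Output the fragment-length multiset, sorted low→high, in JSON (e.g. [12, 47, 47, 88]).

[2,2,5,7,9,10,10,10,11,13,13,16,18,19,21,21,30]

Scan for sites:
  DwuIX AGACGGGA/8: at [45, 55, 103, 121, 140, 150, 171] ⇒ [53, 63, 111, 129, 148, 158, 179]
  PtaX CTATTGC/2: at [19, 29, 38, 63, 93, 179, 186, 199, 210] ⇒ [21, 31, 40, 65, 95, 181, 188, 201, 212]

All cut coordinates (distinct, sorted): [21, 31, 40, 53, 63, 65, 95, 111, 129, 148, 158, 179, 181, 188, 201, 212]

Fragments:
  [0,21): 21 bp
  [21,31): 10 bp
  [31,40): 9 bp
  [40,53): 13 bp
  [53,63): 10 bp
  [63,65): 2 bp
  [65,95): 30 bp
  [95,111): 16 bp
  [111,129): 18 bp
  [129,148): 19 bp
  [148,158): 10 bp
  [158,179): 21 bp
  [179,181): 2 bp
  [181,188): 7 bp
  [188,201): 13 bp
  [201,212): 11 bp
  [212,217): 5 bp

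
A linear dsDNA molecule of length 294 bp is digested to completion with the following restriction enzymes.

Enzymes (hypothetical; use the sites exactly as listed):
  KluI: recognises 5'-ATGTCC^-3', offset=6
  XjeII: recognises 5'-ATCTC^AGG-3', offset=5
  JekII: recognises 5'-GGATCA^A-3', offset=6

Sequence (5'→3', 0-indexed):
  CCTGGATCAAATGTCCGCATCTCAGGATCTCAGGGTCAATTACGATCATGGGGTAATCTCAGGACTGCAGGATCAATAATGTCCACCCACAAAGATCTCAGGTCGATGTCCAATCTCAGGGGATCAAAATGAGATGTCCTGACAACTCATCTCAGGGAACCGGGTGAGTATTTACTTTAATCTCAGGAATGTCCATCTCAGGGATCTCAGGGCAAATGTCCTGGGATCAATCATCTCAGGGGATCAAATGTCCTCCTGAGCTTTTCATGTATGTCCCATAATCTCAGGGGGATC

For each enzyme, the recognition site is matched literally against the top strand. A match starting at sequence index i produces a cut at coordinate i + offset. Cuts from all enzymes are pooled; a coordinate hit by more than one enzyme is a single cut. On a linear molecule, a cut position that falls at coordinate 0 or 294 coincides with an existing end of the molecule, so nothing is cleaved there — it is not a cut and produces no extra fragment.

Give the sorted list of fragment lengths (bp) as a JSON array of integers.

Per-enzyme occurrences:
  KluI ATGTCC/6: at [10, 78, 105, 133, 188, 215, 247, 270] ⇒ [16, 84, 111, 139, 194, 221, 253, 276]
  XjeII ATCTCAGG/5: at [18, 26, 55, 94, 112, 148, 179, 194, 203, 232, 280] ⇒ [23, 31, 60, 99, 117, 153, 184, 199, 208, 237, 285]
  JekII GGATCAA/6: at [3, 69, 120, 223, 240] ⇒ [9, 75, 126, 229, 246]

All cut coordinates (distinct, sorted): [9, 16, 23, 31, 60, 75, 84, 99, 111, 117, 126, 139, 153, 184, 194, 199, 208, 221, 229, 237, 246, 253, 276, 285]

Fragments:
  [0,9): 9 bp
  [9,16): 7 bp
  [16,23): 7 bp
  [23,31): 8 bp
  [31,60): 29 bp
  [60,75): 15 bp
  [75,84): 9 bp
  [84,99): 15 bp
  [99,111): 12 bp
  [111,117): 6 bp
  [117,126): 9 bp
  [126,139): 13 bp
  [139,153): 14 bp
  [153,184): 31 bp
  [184,194): 10 bp
  [194,199): 5 bp
  [199,208): 9 bp
  [208,221): 13 bp
  [221,229): 8 bp
  [229,237): 8 bp
  [237,246): 9 bp
  [246,253): 7 bp
  [253,276): 23 bp
  [276,285): 9 bp
  [285,294): 9 bp

[5,6,7,7,7,8,8,8,9,9,9,9,9,9,9,10,12,13,13,14,15,15,23,29,31]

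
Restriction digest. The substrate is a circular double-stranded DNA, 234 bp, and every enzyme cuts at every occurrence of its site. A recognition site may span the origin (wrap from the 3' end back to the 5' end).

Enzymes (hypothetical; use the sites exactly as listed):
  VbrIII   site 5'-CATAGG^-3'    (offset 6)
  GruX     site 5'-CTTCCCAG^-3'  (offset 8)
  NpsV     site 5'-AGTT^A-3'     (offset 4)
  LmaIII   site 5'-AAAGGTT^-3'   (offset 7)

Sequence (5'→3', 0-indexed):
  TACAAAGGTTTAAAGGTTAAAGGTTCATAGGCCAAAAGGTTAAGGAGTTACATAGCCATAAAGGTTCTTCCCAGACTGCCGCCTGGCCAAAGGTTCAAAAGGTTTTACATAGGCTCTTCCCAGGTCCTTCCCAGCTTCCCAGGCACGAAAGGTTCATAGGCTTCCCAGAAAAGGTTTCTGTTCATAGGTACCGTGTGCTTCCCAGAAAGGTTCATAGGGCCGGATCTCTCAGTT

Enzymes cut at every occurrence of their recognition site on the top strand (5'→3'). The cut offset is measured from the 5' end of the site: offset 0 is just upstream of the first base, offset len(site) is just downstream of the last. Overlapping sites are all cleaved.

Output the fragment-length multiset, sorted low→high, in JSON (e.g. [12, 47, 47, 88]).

[6,6,6,7,7,8,8,8,8,8,8,9,9,10,10,11,12,12,17,17,21,26]

Per-enzyme occurrences:
  VbrIII (CATAGG, off=6): starts [25, 107, 154, 182, 212] → cuts [31, 113, 160, 188, 218]
  GruX (CTTCCCAG, off=8): starts [66, 115, 126, 134, 160, 197] → cuts [74, 123, 134, 142, 168, 205]
  NpsV (AGTTA, off=4): starts [45] → cuts [49]
  LmaIII (AAAGGTT, off=7): starts [3, 11, 18, 34, 59, 88, 97, 147, 169, 205] → cuts [10, 18, 25, 41, 66, 95, 104, 154, 176, 212]

All cut coordinates (distinct, sorted): [10, 18, 25, 31, 41, 49, 66, 74, 95, 104, 113, 123, 134, 142, 154, 160, 168, 176, 188, 205, 212, 218]

Fragments:
  10→18: 8 bp
  18→25: 7 bp
  25→31: 6 bp
  31→41: 10 bp
  41→49: 8 bp
  49→66: 17 bp
  66→74: 8 bp
  74→95: 21 bp
  95→104: 9 bp
  104→113: 9 bp
  113→123: 10 bp
  123→134: 11 bp
  134→142: 8 bp
  142→154: 12 bp
  154→160: 6 bp
  160→168: 8 bp
  168→176: 8 bp
  176→188: 12 bp
  188→205: 17 bp
  205→212: 7 bp
  212→218: 6 bp
  218→10 (wrap): 234-218+10 = 26 bp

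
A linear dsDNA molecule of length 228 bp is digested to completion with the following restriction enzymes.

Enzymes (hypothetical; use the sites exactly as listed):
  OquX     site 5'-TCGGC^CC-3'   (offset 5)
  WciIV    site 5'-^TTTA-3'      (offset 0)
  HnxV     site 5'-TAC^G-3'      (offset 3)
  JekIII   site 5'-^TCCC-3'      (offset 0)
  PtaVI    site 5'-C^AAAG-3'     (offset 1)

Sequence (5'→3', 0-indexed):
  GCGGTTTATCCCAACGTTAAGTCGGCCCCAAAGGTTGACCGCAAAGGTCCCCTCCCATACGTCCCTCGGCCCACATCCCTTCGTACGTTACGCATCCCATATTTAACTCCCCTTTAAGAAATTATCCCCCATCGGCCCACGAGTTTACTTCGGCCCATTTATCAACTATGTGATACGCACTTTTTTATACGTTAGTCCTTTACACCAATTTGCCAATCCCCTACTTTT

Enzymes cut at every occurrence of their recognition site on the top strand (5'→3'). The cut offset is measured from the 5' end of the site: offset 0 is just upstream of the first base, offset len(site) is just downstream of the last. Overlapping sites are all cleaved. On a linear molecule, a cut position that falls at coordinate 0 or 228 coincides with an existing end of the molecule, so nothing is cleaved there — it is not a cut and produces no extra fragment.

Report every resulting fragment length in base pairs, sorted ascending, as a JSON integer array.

[1,3,3,3,4,4,5,5,5,5,5,6,7,7,7,7,8,8,9,11,11,12,12,12,13,18,18,19]

Scan for sites:
  OquX (TCGGCCC, off=5): starts [21, 65, 131, 149] → cuts [26, 70, 136, 154]
  WciIV (TTTA, off=0): starts [4, 101, 112, 143, 157, 183, 198] → cuts [4, 101, 112, 143, 157, 183, 198]
  HnxV (TACG, off=3): starts [57, 83, 88, 173, 187] → cuts [60, 86, 91, 176, 190]
  JekIII (TCCC, off=0): starts [8, 47, 52, 61, 75, 94, 107, 124, 216] → cuts [8, 47, 52, 61, 75, 94, 107, 124, 216]
  PtaVI (CAAAG, off=1): starts [28, 41] → cuts [29, 42]

All cut coordinates (distinct, sorted): [4, 8, 26, 29, 42, 47, 52, 60, 61, 70, 75, 86, 91, 94, 101, 107, 112, 124, 136, 143, 154, 157, 176, 183, 190, 198, 216]

Fragments:
  [0,4): 4 bp
  [4,8): 4 bp
  [8,26): 18 bp
  [26,29): 3 bp
  [29,42): 13 bp
  [42,47): 5 bp
  [47,52): 5 bp
  [52,60): 8 bp
  [60,61): 1 bp
  [61,70): 9 bp
  [70,75): 5 bp
  [75,86): 11 bp
  [86,91): 5 bp
  [91,94): 3 bp
  [94,101): 7 bp
  [101,107): 6 bp
  [107,112): 5 bp
  [112,124): 12 bp
  [124,136): 12 bp
  [136,143): 7 bp
  [143,154): 11 bp
  [154,157): 3 bp
  [157,176): 19 bp
  [176,183): 7 bp
  [183,190): 7 bp
  [190,198): 8 bp
  [198,216): 18 bp
  [216,228): 12 bp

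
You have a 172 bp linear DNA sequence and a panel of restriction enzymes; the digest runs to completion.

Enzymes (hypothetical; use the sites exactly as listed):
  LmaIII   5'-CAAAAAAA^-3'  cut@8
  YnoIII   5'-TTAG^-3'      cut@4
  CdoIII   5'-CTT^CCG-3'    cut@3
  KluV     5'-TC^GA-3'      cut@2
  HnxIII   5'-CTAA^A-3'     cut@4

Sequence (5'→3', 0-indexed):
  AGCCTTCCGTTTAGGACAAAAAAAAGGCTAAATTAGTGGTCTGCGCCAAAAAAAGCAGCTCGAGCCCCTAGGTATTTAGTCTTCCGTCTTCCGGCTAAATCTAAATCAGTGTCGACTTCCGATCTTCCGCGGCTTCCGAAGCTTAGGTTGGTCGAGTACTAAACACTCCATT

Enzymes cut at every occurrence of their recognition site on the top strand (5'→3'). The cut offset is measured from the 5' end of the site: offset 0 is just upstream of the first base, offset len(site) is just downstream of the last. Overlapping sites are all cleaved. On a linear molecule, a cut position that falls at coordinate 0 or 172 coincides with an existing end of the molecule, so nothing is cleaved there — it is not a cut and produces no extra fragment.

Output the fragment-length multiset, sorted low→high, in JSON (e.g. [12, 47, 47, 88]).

[4,5,5,6,6,7,7,7,7,8,8,8,9,9,9,10,10,11,18,18]

Per-enzyme occurrences:
  LmaIII CAAAAAAA/8: at [16, 46] ⇒ [24, 54]
  YnoIII TTAG/4: at [10, 32, 75, 142] ⇒ [14, 36, 79, 146]
  CdoIII CTTCCG/3: at [3, 80, 87, 115, 123, 132] ⇒ [6, 83, 90, 118, 126, 135]
  KluV TCGA/2: at [59, 111, 151] ⇒ [61, 113, 153]
  HnxIII CTAAA/4: at [27, 94, 100, 158] ⇒ [31, 98, 104, 162]

All cut coordinates (distinct, sorted): [6, 14, 24, 31, 36, 54, 61, 79, 83, 90, 98, 104, 113, 118, 126, 135, 146, 153, 162]

Fragments:
  [0,6): 6 bp
  [6,14): 8 bp
  [14,24): 10 bp
  [24,31): 7 bp
  [31,36): 5 bp
  [36,54): 18 bp
  [54,61): 7 bp
  [61,79): 18 bp
  [79,83): 4 bp
  [83,90): 7 bp
  [90,98): 8 bp
  [98,104): 6 bp
  [104,113): 9 bp
  [113,118): 5 bp
  [118,126): 8 bp
  [126,135): 9 bp
  [135,146): 11 bp
  [146,153): 7 bp
  [153,162): 9 bp
  [162,172): 10 bp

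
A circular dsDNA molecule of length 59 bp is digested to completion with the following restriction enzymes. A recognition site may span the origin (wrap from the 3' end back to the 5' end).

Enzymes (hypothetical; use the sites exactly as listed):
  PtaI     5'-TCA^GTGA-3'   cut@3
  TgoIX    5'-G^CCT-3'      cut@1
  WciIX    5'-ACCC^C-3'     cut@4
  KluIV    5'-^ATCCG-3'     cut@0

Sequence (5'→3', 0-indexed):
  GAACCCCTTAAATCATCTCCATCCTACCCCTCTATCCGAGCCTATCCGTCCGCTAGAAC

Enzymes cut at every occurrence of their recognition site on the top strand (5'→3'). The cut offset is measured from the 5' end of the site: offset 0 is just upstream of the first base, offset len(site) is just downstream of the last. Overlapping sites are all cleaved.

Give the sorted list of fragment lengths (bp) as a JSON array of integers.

Scan for sites:
  PtaI (TCAGTGA, off=3): no sites
  TgoIX GCCT/1: at [39] ⇒ [40]
  WciIX ACCCC/4: at [2, 25] ⇒ [6, 29]
  KluIV ATCCG/0: at [33, 43] ⇒ [33, 43]

Pooled cuts: [6, 29, 33, 40, 43]

Fragment lengths:
  6→29: 23 bp
  29→33: 4 bp
  33→40: 7 bp
  40→43: 3 bp
  43→6 (wrap): 59-43+6 = 22 bp

[3,4,7,22,23]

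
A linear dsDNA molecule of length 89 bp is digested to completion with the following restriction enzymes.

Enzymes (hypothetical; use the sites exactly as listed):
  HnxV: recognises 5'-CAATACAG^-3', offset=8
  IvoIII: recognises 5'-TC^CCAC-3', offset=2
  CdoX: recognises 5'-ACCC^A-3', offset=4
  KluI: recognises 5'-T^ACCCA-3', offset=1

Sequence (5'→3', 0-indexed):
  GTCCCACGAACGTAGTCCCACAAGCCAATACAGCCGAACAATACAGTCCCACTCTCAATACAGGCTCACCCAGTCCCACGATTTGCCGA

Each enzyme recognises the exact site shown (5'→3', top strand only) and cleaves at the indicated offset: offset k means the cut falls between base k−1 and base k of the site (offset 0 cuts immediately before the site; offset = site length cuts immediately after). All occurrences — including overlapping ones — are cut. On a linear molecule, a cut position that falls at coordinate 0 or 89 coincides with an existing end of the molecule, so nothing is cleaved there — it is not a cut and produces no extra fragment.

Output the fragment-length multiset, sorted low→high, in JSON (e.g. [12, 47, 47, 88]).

Per-enzyme occurrences:
  HnxV (CAATACAG, off=8): starts [25, 38, 55] → cuts [33, 46, 63]
  IvoIII (TCCCAC, off=2): starts [1, 15, 46, 73] → cuts [3, 17, 48, 75]
  CdoX (ACCCA, off=4): starts [67] → cuts [71]
  KluI (TACCCA, off=1): no sites

All cut coordinates (distinct, sorted): [3, 17, 33, 46, 48, 63, 71, 75]

Fragment lengths:
  [0,3): 3 bp
  [3,17): 14 bp
  [17,33): 16 bp
  [33,46): 13 bp
  [46,48): 2 bp
  [48,63): 15 bp
  [63,71): 8 bp
  [71,75): 4 bp
  [75,89): 14 bp

[2,3,4,8,13,14,14,15,16]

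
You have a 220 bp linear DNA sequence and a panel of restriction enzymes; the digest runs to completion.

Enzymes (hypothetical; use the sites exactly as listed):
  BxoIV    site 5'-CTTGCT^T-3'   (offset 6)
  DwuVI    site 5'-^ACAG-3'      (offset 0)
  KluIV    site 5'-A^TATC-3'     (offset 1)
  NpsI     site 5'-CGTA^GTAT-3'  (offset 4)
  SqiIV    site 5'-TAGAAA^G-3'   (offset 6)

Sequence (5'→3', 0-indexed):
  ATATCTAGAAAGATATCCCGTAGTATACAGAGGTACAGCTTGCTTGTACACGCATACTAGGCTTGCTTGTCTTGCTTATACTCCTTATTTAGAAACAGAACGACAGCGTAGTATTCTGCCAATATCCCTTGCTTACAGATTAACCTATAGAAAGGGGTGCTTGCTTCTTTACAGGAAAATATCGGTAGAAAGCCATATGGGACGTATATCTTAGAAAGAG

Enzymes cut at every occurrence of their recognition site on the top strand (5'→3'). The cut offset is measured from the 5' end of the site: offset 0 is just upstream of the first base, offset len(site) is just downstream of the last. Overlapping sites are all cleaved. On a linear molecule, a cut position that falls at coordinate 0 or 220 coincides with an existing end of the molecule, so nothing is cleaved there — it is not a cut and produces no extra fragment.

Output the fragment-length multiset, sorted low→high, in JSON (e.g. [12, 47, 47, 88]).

Scan for sites:
  BxoIV (CTTGCTT, off=6): starts [38, 61, 70, 127, 159] → cuts [44, 67, 76, 133, 165]
  DwuVI (ACAG, off=0): starts [26, 34, 94, 102, 134, 170] → cuts [26, 34, 94, 102, 134, 170]
  KluIV (ATATC, off=1): starts [0, 12, 121, 178, 205] → cuts [1, 13, 122, 179, 206]
  NpsI (CGTAGTAT, off=4): starts [18, 106] → cuts [22, 110]
  SqiIV (TAGAAAG, off=6): starts [5, 147, 185, 211] → cuts [11, 153, 191, 217]

All cut coordinates (distinct, sorted): [1, 11, 13, 22, 26, 34, 44, 67, 76, 94, 102, 110, 122, 133, 134, 153, 165, 170, 179, 191, 206, 217]

Fragment lengths:
  [0,1): 1 bp
  [1,11): 10 bp
  [11,13): 2 bp
  [13,22): 9 bp
  [22,26): 4 bp
  [26,34): 8 bp
  [34,44): 10 bp
  [44,67): 23 bp
  [67,76): 9 bp
  [76,94): 18 bp
  [94,102): 8 bp
  [102,110): 8 bp
  [110,122): 12 bp
  [122,133): 11 bp
  [133,134): 1 bp
  [134,153): 19 bp
  [153,165): 12 bp
  [165,170): 5 bp
  [170,179): 9 bp
  [179,191): 12 bp
  [191,206): 15 bp
  [206,217): 11 bp
  [217,220): 3 bp

[1,1,2,3,4,5,8,8,8,9,9,9,10,10,11,11,12,12,12,15,18,19,23]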